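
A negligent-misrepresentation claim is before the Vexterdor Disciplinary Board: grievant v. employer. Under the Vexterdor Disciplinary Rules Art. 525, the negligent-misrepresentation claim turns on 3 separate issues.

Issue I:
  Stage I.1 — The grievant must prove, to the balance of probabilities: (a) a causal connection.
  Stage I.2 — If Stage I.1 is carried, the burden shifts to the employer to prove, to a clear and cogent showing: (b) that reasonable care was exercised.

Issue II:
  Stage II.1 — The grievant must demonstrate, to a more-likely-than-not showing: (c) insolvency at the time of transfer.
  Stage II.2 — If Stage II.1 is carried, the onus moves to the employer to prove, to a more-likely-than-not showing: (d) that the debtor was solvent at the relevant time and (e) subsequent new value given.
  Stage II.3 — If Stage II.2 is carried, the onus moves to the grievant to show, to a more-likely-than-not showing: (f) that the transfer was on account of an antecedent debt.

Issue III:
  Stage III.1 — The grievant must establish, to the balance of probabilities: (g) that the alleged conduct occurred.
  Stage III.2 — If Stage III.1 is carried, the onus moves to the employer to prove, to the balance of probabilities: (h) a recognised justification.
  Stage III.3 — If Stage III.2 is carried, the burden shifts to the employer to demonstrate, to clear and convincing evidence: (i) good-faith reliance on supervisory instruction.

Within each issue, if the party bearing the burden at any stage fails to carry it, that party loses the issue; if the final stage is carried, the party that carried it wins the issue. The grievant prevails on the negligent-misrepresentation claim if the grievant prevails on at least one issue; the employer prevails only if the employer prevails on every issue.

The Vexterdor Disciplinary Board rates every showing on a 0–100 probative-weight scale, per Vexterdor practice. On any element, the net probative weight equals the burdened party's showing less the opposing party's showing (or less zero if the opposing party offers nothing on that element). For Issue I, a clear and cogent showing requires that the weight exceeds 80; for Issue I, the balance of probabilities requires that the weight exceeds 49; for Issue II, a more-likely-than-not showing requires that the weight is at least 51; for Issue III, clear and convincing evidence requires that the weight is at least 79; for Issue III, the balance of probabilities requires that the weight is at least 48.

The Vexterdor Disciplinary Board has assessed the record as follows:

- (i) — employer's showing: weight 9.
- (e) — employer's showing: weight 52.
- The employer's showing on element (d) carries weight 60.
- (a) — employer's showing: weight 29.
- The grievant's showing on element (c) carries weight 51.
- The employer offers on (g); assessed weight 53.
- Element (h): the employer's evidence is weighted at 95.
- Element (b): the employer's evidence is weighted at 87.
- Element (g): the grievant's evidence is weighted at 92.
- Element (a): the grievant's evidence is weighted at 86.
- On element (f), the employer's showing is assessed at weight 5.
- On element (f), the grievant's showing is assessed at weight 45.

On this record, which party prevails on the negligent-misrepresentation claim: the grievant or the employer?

— Issue I —
Stage I.1 (grievant, the balance of probabilities, weight exceeds 49): (a) net 86−29=57 > 49 — meets.
  Stage I.1 carried; the burden shifts to the employer.
Stage I.2 (employer, a clear and cogent showing, weight exceeds 80): (b) 87 > 80 — meets.
  Stage I.2 carried; the final stage is satisfied.
With every stage satisfied, the employer prevails on this issue.
— Issue II —
At Stage II.1 the grievant must meet a more-likely-than-not showing (weight is at least 51): on (c) the weight is 51, which does reach 51, so (c) meets the standard.
  The grievant carries Stage II.1; the employer now bears the burden.
At Stage II.2 the employer must meet a more-likely-than-not showing (weight is at least 51): on (d) the weight is 60, which does reach 51, so (d) meets the standard; on (e) the weight is 52, which does reach 51, so (e) meets the standard.
  The employer carries Stage II.2; the grievant now bears the burden.
At Stage II.3 the grievant must meet a more-likely-than-not showing (weight is at least 51): on (f) the weight is 45 less the opposing 5 gives net 40, < 51, so (f) does not meet the standard.
  Stage II.3 not carried; the grievant fails its burden.
The employer prevails on this issue.
— Issue III —
Stage III.1 (grievant, the balance of probabilities, weight is at least 48): (g) net 92−53=39 < 48 — fails.
  The grievant does not carry Stage III.1.
So the employer prevails on this issue.
Per-issue: Issue I → employer; Issue II → employer; Issue III → employer. The grievant must prevail on at least one issue; overall, the employer prevails.

employer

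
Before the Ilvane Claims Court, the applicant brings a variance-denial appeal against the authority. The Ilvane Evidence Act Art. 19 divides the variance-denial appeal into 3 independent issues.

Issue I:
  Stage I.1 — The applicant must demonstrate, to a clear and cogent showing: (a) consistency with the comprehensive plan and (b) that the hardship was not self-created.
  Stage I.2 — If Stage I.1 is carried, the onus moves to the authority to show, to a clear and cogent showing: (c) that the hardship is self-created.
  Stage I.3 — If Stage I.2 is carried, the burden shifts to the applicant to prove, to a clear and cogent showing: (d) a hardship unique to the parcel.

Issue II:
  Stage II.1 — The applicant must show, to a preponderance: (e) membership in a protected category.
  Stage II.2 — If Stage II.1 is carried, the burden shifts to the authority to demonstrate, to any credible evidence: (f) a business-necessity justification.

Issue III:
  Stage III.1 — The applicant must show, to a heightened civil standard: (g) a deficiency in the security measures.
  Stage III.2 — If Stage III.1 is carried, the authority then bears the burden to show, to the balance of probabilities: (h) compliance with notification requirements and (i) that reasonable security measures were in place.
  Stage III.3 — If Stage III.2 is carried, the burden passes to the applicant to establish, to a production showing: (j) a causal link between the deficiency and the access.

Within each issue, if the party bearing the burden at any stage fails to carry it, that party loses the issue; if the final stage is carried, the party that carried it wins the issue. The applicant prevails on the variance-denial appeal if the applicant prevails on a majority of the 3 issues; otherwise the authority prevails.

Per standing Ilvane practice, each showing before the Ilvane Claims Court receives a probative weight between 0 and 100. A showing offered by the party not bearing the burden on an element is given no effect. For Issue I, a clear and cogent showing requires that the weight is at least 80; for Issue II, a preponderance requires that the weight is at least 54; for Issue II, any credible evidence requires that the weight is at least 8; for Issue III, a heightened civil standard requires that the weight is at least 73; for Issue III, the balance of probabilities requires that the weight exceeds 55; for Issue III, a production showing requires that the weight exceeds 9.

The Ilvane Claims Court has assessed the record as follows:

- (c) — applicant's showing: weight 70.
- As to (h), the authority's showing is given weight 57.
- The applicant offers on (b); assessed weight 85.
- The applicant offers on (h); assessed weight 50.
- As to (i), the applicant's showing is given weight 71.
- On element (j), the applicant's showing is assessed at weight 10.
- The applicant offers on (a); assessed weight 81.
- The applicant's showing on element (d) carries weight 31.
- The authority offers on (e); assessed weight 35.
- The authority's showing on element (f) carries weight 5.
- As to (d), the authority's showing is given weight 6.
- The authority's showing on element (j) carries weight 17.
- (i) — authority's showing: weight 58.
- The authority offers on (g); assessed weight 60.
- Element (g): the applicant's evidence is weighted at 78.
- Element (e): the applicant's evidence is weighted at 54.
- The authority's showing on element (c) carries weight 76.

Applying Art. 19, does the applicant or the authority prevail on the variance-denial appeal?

applicant

— Issue I —
Stage I.1 — burden on applicant; standard: a clear and cogent showing (weight is at least 80).
    (a): 81 ≥ 80 [met]
    (b): 85 ≥ 80 [met]
  All elements met. The burden passes to the authority.
Stage I.2 — burden on authority; standard: a clear and cogent showing (weight is at least 80).
    (c): 76 (applicant's 70 disregarded) < 80 [not met]
  The authority does not carry Stage I.2.
The analysis ends at Stage I.2; the applicant prevails on this issue.
— Issue II —
Stage II.1 — burden on applicant; standard: a preponderance (weight is at least 54).
    (e): 54 (authority's 35 disregarded) ≥ 54 [met]
  Stage II.1 carried; the burden shifts to the authority.
Stage II.2 — burden on authority; standard: any credible evidence (weight is at least 8).
    (f): 5 < 8 [not met]
  The authority does not carry Stage II.2.
The analysis ends at Stage II.2; the applicant prevails on this issue.
— Issue III —
Stage III.1 — burden on applicant; standard: a heightened civil standard (weight is at least 73).
    (g): 78 (authority's 60 disregarded) ≥ 73 [met]
  Stage III.1 is satisfied; the onus moves to the authority.
Stage III.2 — burden on authority; standard: the balance of probabilities (weight exceeds 55).
    (h): 57 (applicant's 50 disregarded) > 55 [met]
    (i): 58 (applicant's 71 disregarded) > 55 [met]
  Stage III.2 is satisfied; the onus moves to the applicant.
Stage III.3 — burden on applicant; standard: a production showing (weight exceeds 9).
    (j): 10 (authority's 17 disregarded) > 9 [met]
  Stage III.3 carried; the final stage is satisfied.
With every stage satisfied, the applicant prevails on this issue.
Per-issue: Issue I → applicant; Issue II → applicant; Issue III → applicant. The applicant must prevail on a majority of issues; overall, the applicant prevails.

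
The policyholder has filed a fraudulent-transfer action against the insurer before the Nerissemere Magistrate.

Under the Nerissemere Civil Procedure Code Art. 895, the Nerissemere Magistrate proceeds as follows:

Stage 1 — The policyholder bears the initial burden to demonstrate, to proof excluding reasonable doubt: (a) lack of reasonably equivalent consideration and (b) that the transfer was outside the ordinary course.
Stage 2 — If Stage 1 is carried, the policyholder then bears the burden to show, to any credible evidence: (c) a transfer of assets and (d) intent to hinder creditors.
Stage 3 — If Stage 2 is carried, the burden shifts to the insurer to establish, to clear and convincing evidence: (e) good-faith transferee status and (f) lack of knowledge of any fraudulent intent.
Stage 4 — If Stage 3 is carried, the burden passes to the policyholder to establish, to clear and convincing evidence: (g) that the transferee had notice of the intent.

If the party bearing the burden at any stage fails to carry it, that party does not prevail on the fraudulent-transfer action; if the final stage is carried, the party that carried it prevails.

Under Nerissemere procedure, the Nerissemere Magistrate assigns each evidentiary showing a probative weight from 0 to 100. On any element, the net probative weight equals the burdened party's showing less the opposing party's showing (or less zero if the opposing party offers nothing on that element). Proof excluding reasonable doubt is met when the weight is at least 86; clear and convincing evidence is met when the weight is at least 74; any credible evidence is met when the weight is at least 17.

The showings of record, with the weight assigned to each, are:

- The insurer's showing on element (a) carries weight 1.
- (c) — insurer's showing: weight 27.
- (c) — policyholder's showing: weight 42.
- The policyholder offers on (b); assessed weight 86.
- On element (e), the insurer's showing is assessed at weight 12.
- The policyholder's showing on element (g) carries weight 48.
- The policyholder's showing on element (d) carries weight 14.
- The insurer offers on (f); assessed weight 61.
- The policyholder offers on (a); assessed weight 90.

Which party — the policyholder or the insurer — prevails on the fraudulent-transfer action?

Stage 1 — burden on policyholder; standard: proof excluding reasonable doubt (weight is at least 86).
    (a): 90 − 1 = 89 ≥ 86 [met]
    (b): 86 ≥ 86 [met]
  All elements met. The policyholder retains the burden for Stage 2.
Stage 2 — burden on policyholder; standard: any credible evidence (weight is at least 17).
    (c): 42 − 27 = 15 < 17 [not met]
    (d): 14 < 17 [not met]
  Stage 2 not carried; the policyholder fails its burden.
The analysis ends at Stage 2; the insurer prevails.

insurer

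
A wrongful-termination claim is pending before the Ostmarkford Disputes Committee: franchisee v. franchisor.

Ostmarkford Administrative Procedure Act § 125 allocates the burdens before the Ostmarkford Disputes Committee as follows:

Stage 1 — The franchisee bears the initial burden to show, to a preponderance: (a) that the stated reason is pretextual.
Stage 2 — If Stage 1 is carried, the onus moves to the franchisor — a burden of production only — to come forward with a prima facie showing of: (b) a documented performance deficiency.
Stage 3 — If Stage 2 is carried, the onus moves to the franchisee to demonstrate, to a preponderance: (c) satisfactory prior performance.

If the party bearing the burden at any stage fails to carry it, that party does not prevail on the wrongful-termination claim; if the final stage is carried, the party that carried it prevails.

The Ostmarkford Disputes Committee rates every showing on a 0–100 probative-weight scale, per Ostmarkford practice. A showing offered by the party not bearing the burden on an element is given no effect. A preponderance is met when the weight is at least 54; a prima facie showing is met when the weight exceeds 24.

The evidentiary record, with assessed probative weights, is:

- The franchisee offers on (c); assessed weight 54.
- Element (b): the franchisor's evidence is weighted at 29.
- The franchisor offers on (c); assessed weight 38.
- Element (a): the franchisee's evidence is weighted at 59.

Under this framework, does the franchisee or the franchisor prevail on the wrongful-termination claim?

franchisee

Stage 1 (franchisee, a preponderance, weight is at least 54): (a) 59 ≥ 54 — meets.
  The franchisee carries Stage 1; the franchisor now bears the burden.
Stage 2 (franchisor, a prima facie showing, weight exceeds 24): (b) 29 > 24 — meets.
  Stage 2 is satisfied; the onus moves to the franchisee.
Stage 3 (franchisee, a preponderance, weight is at least 54): (c) 54 (franchisor's 38 disregarded) ≥ 54 — meets.
  Stage 3 carried; the final stage is satisfied.
Every stage carried; the franchisee prevails.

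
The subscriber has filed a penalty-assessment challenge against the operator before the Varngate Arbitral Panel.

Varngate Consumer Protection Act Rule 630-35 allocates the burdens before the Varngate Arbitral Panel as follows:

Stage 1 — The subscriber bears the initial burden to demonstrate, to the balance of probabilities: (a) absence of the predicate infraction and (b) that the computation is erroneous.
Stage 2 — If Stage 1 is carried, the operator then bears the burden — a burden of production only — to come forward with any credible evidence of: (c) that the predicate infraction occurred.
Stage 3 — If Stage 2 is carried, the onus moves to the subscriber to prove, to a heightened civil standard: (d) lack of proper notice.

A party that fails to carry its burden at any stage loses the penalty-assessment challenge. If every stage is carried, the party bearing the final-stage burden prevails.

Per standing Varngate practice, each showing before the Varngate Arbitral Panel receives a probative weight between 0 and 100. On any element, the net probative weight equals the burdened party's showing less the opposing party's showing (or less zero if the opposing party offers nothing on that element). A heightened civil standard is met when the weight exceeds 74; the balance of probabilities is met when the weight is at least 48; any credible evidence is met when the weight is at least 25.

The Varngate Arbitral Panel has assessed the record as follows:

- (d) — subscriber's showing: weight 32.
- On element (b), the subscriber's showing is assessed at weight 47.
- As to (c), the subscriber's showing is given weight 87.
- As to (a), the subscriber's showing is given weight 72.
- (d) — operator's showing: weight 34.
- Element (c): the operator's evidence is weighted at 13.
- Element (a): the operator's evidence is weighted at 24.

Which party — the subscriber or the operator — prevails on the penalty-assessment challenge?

operator

At Stage 1 the subscriber must meet the balance of probabilities (weight is at least 48): on (a) the weight is 72 less the opposing 24 gives net 48, ≥ 48, so (a) meets the standard; on (b) the weight is 47, < 48, so (b) does not meet the standard.
  The subscriber does not carry Stage 1.
The analysis ends at Stage 1; the operator prevails.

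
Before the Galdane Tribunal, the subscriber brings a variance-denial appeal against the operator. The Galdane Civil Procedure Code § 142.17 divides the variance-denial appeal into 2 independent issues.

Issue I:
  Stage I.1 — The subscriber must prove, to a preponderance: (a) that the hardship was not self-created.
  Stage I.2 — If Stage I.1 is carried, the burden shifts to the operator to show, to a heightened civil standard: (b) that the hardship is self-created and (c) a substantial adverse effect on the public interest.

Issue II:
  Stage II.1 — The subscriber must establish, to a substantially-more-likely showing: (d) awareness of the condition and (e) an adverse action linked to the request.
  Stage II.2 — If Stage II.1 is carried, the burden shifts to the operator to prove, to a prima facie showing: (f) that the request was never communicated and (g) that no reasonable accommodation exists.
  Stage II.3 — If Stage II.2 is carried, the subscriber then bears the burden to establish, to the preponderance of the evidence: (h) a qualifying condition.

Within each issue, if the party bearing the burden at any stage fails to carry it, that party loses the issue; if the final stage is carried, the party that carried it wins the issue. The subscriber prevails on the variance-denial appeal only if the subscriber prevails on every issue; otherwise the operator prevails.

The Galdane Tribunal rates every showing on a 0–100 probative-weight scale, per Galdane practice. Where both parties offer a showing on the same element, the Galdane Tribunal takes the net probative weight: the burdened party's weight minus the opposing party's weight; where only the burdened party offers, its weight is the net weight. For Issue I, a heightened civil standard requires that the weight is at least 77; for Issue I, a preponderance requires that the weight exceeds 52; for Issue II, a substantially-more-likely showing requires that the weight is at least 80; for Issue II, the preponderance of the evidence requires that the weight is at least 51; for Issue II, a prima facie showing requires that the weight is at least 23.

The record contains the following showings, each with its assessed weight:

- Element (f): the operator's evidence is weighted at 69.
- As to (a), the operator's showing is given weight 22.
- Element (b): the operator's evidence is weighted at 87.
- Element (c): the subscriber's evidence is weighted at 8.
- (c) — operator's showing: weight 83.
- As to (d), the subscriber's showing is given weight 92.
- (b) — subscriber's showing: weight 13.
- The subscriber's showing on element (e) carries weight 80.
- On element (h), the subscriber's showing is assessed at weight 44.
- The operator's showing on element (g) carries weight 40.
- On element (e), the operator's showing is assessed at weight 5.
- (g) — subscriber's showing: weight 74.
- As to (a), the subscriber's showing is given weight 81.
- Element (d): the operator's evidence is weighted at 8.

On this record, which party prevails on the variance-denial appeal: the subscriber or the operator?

operator

— Issue I —
Stage I.1 — burden on subscriber; standard: a preponderance (weight exceeds 52).
    (a): 81 − 22 = 59 > 52 [met]
  Stage I.1 carried; the burden shifts to the operator.
Stage I.2 — burden on operator; standard: a heightened civil standard (weight is at least 77).
    (b): 87 − 13 = 74 < 77 [not met]
    (c): 83 − 8 = 75 < 77 [not met]
  Stage I.2 not carried; the operator fails its burden.
So the subscriber prevails on this issue.
— Issue II —
At Stage II.1 the subscriber must meet a substantially-more-likely showing (weight is at least 80): on (d) the weight is 92 less the opposing 8 gives net 84, which does reach 80, so (d) meets the standard; on (e) the weight is 80 less the opposing 5 gives net 75, which does not reach 80, so (e) does not meet the standard.
  Not every element is met, so the subscriber fails to carry Stage II.1.
So the operator prevails on this issue.
Per-issue: Issue I → subscriber; Issue II → operator. The subscriber must prevail on every issue; overall, the operator prevails.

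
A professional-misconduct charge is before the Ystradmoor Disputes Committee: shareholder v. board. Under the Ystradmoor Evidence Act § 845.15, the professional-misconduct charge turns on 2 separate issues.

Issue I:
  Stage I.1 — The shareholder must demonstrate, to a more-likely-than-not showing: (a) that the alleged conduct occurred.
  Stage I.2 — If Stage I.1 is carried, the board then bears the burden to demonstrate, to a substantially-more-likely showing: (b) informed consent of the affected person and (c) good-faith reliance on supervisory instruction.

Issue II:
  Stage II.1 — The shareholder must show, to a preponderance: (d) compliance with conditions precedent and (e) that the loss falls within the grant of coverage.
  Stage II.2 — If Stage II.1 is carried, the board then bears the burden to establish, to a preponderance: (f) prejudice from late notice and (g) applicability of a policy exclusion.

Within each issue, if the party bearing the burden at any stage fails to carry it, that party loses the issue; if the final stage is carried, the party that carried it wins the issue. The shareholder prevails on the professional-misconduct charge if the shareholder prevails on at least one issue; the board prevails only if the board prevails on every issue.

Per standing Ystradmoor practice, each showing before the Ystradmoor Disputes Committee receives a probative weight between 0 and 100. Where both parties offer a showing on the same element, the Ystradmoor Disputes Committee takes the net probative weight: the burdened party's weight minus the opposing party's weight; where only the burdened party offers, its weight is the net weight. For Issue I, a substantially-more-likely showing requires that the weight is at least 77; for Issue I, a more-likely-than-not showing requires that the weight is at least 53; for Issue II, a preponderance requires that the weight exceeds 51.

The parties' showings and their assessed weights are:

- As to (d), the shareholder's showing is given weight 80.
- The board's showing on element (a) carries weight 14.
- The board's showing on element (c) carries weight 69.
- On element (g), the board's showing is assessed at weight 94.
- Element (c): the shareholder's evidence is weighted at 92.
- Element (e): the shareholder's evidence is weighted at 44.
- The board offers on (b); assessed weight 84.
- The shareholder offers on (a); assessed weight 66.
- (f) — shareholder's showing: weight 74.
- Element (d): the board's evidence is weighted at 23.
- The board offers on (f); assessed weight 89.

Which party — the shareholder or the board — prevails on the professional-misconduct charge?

— Issue I —
Stage I.1 (shareholder, a more-likely-than-not showing, weight is at least 53): (a) net 66−14=52 < 53 — fails.
  Not every element is met, so the shareholder fails to carry Stage I.1.
The board prevails on this issue.
— Issue II —
Stage II.1 — burden on shareholder; standard: a preponderance (weight exceeds 51).
    (d): 80 − 23 = 57 > 51 [met]
    (e): 44 ≤ 51 [not met]
  Not every element is met, so the shareholder fails to carry Stage II.1.
The analysis ends at Stage II.1; the board prevails on this issue.
Per-issue: Issue I → board; Issue II → board. The shareholder must prevail on at least one issue; overall, the board prevails.

board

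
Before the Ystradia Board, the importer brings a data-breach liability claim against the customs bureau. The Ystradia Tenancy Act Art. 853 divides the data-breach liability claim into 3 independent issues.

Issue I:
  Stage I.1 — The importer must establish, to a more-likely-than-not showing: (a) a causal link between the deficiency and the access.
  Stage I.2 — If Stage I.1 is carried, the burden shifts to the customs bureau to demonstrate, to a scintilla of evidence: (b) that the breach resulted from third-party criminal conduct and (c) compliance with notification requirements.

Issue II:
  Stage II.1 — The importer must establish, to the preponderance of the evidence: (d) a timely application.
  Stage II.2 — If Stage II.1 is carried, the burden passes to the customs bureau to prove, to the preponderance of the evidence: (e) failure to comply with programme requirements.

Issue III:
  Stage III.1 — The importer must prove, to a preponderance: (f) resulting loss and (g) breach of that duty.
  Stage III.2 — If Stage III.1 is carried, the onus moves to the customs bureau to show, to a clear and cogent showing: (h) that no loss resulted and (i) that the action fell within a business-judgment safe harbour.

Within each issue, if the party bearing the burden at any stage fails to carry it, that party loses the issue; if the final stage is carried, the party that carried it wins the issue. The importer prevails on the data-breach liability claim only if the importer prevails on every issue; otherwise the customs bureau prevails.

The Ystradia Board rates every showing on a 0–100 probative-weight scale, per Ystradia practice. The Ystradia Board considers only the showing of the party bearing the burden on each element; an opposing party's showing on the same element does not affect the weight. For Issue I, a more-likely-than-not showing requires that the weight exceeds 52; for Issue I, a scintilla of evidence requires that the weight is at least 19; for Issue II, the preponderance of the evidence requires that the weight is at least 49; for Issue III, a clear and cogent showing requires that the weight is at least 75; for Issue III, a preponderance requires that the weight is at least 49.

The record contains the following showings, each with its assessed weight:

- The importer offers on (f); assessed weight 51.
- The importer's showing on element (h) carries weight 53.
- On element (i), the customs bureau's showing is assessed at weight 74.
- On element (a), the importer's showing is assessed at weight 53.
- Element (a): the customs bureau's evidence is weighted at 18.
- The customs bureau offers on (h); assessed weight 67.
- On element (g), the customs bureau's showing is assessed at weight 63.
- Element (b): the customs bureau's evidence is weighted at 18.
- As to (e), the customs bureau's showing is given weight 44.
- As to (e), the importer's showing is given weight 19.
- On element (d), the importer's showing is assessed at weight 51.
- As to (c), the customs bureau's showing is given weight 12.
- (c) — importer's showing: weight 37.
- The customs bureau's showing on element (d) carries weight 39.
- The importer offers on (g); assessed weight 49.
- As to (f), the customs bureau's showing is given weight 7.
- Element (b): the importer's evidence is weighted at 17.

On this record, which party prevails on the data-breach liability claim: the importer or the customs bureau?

— Issue I —
Stage I.1 — burden on importer; standard: a more-likely-than-not showing (weight exceeds 52).
    (a): 53 (customs bureau's 18 disregarded) > 52 [met]
  The importer carries Stage I.1; the customs bureau now bears the burden.
Stage I.2 — burden on customs bureau; standard: a scintilla of evidence (weight is at least 19).
    (b): 18 (importer's 17 disregarded) < 19 [not met]
    (c): 12 (importer's 37 disregarded) < 19 [not met]
  The customs bureau does not carry Stage I.2.
So the importer prevails on this issue.
— Issue II —
At Stage II.1 the importer must meet the preponderance of the evidence (weight is at least 49): on (d) the weight is 51 (the customs bureau's 39 is given no effect), which does reach 49, so (d) meets the standard.
  Stage II.1 carried; the burden shifts to the customs bureau.
At Stage II.2 the customs bureau must meet the preponderance of the evidence (weight is at least 49): on (e) the weight is 44 (the importer's 19 is given no effect), < 49, so (e) does not meet the standard.
  Not every element is met, so the customs bureau fails to carry Stage II.2.
The analysis ends at Stage II.2; the importer prevails on this issue.
— Issue III —
At Stage III.1 the importer must meet a preponderance (weight is at least 49): on (f) the weight is 51 (the customs bureau's 7 is given no effect), ≥ 49, so (f) meets the standard; on (g) the weight is 49 (the customs bureau's 63 is given no effect), which does reach 49, so (g) meets the standard.
  The importer carries Stage III.1; the customs bureau now bears the burden.
At Stage III.2 the customs bureau must meet a clear and cogent showing (weight is at least 75): on (h) the weight is 67 (the importer's 53 is given no effect), which does not reach 75, so (h) does not meet the standard; on (i) the weight is 74, which does not reach 75, so (i) does not meet the standard.
  The customs bureau does not carry Stage III.2.
The importer prevails on this issue.
Per-issue: Issue I → importer; Issue II → importer; Issue III → importer. The importer must prevail on every issue; overall, the importer prevails.

importer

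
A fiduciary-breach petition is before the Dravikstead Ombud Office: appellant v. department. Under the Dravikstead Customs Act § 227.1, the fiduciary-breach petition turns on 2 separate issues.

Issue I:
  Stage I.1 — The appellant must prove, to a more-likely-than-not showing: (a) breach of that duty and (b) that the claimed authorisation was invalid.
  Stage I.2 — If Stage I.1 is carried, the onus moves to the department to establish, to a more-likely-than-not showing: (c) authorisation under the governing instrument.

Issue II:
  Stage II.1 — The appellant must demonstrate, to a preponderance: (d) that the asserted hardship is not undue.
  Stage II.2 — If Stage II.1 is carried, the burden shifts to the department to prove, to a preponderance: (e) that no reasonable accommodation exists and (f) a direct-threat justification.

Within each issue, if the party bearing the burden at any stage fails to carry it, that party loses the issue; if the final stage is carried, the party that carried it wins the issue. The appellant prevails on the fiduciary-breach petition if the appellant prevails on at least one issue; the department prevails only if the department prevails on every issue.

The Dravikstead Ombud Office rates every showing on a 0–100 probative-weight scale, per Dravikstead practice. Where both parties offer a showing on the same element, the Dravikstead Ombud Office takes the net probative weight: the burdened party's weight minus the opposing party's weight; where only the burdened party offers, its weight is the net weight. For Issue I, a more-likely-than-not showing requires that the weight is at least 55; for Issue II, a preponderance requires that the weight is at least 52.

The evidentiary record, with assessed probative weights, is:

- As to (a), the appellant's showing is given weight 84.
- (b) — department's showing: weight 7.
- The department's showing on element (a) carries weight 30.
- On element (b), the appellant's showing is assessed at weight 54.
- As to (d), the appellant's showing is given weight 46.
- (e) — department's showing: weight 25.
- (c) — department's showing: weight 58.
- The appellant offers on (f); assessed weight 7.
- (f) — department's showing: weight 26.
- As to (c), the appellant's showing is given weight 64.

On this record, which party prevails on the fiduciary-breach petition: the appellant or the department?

— Issue I —
Stage I.1 (appellant, a more-likely-than-not showing, weight is at least 55): (a) net 84−30=54 < 55 — fails; (b) net 54−7=47 < 55 — fails.
  Not every element is met, so the appellant fails to carry Stage I.1.
So the department prevails on this issue.
— Issue II —
Stage II.1 (appellant, a preponderance, weight is at least 52): (d) 46 < 52 — fails.
  Not every element is met, so the appellant fails to carry Stage II.1.
The analysis ends at Stage II.1; the department prevails on this issue.
Per-issue: Issue I → department; Issue II → department. The appellant must prevail on at least one issue; overall, the department prevails.

department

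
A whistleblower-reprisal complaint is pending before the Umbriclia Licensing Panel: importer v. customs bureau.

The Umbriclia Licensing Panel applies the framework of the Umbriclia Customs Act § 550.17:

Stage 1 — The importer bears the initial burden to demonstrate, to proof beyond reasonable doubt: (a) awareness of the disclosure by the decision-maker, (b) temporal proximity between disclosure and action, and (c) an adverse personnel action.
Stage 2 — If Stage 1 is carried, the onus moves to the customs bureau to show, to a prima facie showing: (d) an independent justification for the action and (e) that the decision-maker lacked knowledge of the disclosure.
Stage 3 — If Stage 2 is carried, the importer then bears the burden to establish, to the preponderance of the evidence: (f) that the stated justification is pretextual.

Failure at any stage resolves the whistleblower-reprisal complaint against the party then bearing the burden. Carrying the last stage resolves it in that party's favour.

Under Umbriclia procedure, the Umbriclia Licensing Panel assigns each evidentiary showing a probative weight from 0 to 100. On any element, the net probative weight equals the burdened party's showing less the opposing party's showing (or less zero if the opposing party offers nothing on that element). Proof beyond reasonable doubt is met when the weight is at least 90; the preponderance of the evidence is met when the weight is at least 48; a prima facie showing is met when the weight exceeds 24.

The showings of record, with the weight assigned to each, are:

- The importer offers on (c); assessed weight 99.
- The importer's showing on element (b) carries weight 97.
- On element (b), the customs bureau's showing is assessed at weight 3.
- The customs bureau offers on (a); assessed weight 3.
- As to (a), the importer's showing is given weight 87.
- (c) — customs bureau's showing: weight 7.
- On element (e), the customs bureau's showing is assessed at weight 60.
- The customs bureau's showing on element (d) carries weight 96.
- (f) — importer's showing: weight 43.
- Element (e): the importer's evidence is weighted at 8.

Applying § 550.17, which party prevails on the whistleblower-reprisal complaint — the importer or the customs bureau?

customs bureau

At Stage 1 the importer must meet proof beyond reasonable doubt (weight is at least 90): on (a) the weight is 87 less the opposing 3 gives net 84, which does not reach 90, so (a) does not meet the standard; on (b) the weight is 97 less the opposing 3 gives net 94, which does reach 90, so (b) meets the standard; on (c) the weight is 99 less the opposing 7 gives net 92, ≥ 90, so (c) meets the standard.
  Stage 1 not carried; the importer fails its burden.
The analysis ends at Stage 1; the customs bureau prevails.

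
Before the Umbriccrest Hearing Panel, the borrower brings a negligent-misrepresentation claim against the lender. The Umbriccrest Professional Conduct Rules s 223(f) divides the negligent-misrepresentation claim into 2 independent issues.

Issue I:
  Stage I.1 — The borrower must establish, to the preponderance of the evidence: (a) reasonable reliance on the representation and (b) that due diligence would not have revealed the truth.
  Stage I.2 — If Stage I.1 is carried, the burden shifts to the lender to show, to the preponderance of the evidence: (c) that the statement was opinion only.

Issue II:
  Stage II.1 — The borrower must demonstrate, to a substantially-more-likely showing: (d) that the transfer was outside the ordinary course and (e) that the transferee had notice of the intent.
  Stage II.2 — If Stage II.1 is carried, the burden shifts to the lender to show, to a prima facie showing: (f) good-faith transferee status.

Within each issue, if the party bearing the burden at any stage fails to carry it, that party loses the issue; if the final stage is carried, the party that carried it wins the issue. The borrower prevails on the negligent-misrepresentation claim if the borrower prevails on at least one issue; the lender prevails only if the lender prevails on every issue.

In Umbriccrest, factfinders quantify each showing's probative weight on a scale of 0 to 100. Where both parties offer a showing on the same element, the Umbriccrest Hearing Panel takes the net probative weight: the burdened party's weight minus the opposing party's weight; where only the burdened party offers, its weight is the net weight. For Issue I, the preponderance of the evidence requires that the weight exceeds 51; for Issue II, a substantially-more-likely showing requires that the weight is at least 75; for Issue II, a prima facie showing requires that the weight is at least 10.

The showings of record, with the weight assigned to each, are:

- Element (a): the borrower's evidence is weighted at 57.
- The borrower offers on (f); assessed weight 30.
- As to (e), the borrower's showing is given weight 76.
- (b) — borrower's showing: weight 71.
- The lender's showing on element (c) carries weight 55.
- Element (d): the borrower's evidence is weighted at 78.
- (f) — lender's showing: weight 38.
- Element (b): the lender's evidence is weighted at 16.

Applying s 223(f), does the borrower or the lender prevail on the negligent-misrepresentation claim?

— Issue I —
At Stage I.1 the borrower must meet the preponderance of the evidence (weight exceeds 51): on (a) the weight is 57, which does exceed 51, so (a) meets the standard; on (b) the weight is 71 less the opposing 16 gives net 55, > 51, so (b) meets the standard.
  The borrower carries Stage I.1; the lender now bears the burden.
At Stage I.2 the lender must meet the preponderance of the evidence (weight exceeds 51): on (c) the weight is 55, > 51, so (c) meets the standard.
  The lender carries the last stage.
Every stage carried; the lender prevails on this issue.
— Issue II —
Stage II.1 (borrower, a substantially-more-likely showing, weight is at least 75): (d) 78 ≥ 75 — meets; (e) 76 ≥ 75 — meets.
  Stage II.1 carried; the burden shifts to the lender.
Stage II.2 (lender, a prima facie showing, weight is at least 10): (f) net 38−30=8 < 10 — fails.
  Not every element is met, so the lender fails to carry Stage II.2.
The analysis ends at Stage II.2; the borrower prevails on this issue.
Per-issue: Issue I → lender; Issue II → borrower. The borrower must prevail on at least one issue; overall, the borrower prevails.

borrower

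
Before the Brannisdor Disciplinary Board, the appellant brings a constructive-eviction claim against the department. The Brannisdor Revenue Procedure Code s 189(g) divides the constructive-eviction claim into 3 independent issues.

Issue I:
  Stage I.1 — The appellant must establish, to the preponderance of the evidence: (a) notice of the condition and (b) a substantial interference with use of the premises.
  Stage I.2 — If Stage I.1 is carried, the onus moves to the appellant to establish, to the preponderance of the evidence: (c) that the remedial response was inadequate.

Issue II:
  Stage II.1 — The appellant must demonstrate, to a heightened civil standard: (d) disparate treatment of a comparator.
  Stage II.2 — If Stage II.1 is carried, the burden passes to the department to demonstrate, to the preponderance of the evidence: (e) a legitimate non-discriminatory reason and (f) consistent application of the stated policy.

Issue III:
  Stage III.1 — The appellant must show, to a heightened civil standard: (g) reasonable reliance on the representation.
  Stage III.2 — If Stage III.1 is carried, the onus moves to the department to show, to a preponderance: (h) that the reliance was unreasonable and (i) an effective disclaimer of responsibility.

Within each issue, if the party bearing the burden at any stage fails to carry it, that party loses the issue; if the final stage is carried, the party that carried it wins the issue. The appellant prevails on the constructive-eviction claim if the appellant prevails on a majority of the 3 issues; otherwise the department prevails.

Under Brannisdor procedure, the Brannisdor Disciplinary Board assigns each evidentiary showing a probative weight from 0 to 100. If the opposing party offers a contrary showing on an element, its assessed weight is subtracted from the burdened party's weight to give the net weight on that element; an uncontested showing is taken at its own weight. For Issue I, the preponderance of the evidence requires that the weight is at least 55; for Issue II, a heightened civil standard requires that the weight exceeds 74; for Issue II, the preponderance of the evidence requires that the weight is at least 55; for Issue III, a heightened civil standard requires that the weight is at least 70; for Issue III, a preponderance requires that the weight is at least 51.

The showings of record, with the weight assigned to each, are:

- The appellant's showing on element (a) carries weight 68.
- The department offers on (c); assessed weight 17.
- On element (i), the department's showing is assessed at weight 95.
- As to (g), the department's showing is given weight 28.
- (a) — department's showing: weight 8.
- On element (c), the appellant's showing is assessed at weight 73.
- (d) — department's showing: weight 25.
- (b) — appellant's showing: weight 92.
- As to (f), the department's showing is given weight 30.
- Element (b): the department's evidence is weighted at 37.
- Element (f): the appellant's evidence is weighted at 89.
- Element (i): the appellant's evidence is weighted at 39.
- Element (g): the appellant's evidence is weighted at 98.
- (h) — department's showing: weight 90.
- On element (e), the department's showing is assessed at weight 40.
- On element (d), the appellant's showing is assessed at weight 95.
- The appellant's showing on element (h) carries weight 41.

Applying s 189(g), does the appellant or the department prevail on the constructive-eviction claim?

— Issue I —
Stage I.1 (appellant, the preponderance of the evidence, weight is at least 55): (a) net 68−8=60 ≥ 55 — meets; (b) net 92−37=55 ≥ 55 — meets.
  All elements met. The appellant retains the burden for Stage I.2.
Stage I.2 (appellant, the preponderance of the evidence, weight is at least 55): (c) net 73−17=56 ≥ 55 — meets.
  Stage I.2 carried; the final stage is satisfied.
Every stage carried; the appellant prevails on this issue.
— Issue II —
Stage II.1 — burden on appellant; standard: a heightened civil standard (weight exceeds 74).
    (d): 95 − 25 = 70 ≤ 74 [not met]
  Not every element is met, so the appellant fails to carry Stage II.1.
So the department prevails on this issue.
— Issue III —
Stage III.1 — burden on appellant; standard: a heightened civil standard (weight is at least 70).
    (g): 98 − 28 = 70 ≥ 70 [met]
  All elements met. The burden passes to the department.
Stage III.2 — burden on department; standard: a preponderance (weight is at least 51).
    (h): 90 − 41 = 49 < 51 [not met]
    (i): 95 − 39 = 56 ≥ 51 [met]
  Stage III.2 not carried; the department fails its burden.
So the appellant prevails on this issue.
Per-issue: Issue I → appellant; Issue II → department; Issue III → appellant. The appellant must prevail on a majority of issues; overall, the appellant prevails.

appellant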